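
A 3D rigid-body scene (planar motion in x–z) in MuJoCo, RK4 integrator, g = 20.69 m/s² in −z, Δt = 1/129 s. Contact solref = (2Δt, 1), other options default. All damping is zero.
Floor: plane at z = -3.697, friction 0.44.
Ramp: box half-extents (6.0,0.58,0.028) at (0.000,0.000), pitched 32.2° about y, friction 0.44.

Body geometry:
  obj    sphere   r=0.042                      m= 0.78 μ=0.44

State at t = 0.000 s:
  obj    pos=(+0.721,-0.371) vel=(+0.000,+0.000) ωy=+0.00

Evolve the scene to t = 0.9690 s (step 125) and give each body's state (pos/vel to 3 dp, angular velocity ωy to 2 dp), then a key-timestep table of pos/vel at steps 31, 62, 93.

State at t = 0.9690 s:
  obj    pos=(+3.848,-2.341) vel=(+6.455,-4.065) ωy=+181.67

Key-timestep trajectory:
   step    t(s)  obj.x    obj.z    obj.vx   obj.vz 
     31  0.2403   +0.913  -0.493  +1.601  -1.008
     62  0.4806   +1.490  -0.856  +3.202  -2.016
     93  0.7209   +2.452  -1.462  +4.803  -3.024


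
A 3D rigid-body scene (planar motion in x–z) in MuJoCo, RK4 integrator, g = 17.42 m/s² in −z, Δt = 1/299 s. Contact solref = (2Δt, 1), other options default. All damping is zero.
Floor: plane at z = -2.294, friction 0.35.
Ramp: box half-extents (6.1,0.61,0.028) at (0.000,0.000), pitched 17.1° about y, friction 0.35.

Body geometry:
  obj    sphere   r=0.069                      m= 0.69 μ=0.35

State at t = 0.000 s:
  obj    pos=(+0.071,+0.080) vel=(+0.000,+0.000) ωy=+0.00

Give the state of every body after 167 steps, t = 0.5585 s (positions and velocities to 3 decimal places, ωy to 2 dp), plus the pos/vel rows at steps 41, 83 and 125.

State at t = 0.5585 s:
  obj    pos=(+0.616,-0.088) vel=(+1.953,-0.601) ωy=+29.61

Key-timestep trajectory:
   step    t(s)  obj.x    obj.z    obj.vx   obj.vz 
     41  0.1371   +0.104  +0.070  +0.480  -0.148
     83  0.2776   +0.206  +0.038  +0.971  -0.299
    125  0.4181   +0.377  -0.014  +1.462  -0.450


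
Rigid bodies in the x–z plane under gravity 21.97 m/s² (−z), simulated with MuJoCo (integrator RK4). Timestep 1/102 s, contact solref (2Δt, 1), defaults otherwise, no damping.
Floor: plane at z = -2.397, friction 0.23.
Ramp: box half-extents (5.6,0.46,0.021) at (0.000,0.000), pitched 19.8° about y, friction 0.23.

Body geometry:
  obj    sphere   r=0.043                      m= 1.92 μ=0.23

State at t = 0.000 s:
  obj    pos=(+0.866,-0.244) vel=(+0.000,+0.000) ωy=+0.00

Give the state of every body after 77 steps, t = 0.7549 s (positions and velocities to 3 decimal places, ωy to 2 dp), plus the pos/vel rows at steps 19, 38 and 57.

State at t = 0.7549 s:
  obj    pos=(+2.291,-0.757) vel=(+3.776,-1.359) ωy=+93.29

Key-timestep trajectory:
   step    t(s)  obj.x    obj.z    obj.vx   obj.vz 
     19  0.1863   +0.953  -0.275  +0.932  -0.336
     38  0.3725   +1.213  -0.369  +1.863  -0.671
     57  0.5588   +1.647  -0.525  +2.795  -1.006


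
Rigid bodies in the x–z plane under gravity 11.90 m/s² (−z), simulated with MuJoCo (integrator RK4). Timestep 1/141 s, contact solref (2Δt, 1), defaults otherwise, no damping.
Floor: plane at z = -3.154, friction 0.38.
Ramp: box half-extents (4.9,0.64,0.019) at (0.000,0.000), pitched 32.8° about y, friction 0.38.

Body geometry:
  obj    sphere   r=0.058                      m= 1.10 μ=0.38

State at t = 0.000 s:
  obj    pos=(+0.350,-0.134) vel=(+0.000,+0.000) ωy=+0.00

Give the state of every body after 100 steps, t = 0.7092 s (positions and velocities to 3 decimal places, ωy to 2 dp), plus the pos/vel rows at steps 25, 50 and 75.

State at t = 0.7092 s:
  obj    pos=(+1.324,-0.761) vel=(+2.745,-1.769) ωy=+56.29

Key-timestep trajectory:
   step    t(s)  obj.x    obj.z    obj.vx   obj.vz 
     25  0.1773   +0.411  -0.173  +0.687  -0.442
     50  0.3546   +0.593  -0.291  +1.373  -0.885
     75  0.5319   +0.898  -0.487  +2.059  -1.327


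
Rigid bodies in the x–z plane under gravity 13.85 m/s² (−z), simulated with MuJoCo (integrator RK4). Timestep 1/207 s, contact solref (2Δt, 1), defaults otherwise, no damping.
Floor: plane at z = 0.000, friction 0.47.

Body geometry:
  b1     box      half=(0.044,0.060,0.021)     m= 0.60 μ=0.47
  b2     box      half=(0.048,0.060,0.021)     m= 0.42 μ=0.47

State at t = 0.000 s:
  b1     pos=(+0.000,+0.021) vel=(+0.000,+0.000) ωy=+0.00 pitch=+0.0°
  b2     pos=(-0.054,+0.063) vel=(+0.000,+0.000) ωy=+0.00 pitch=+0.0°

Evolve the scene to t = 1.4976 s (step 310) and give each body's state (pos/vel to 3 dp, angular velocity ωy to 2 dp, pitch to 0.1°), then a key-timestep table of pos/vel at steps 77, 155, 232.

State at t = 1.4976 s:
  b1     pos=(+0.001,+0.021) vel=(+0.000,+0.000) ωy=+0.00 pitch=+0.0°
  b2     pos=(-0.066,+0.049) vel=(+0.000,+0.000) ωy=+0.01 pitch=-45.1°

Key-timestep trajectory:
   step    t(s)  b1.x    b1.z    b1.vx   b1.vz   b2.x    b2.z    b2.vx   b2.vz 
     77  0.3720   +0.000  +0.021  +0.000  +0.000   -0.066  +0.049  +0.000  +0.000
    155  0.7488   +0.000  +0.021  +0.000  +0.000   -0.066  +0.049  +0.000  +0.000
    232  1.1208   +0.001  +0.021  +0.000  +0.000   -0.066  +0.049  +0.000  +0.000


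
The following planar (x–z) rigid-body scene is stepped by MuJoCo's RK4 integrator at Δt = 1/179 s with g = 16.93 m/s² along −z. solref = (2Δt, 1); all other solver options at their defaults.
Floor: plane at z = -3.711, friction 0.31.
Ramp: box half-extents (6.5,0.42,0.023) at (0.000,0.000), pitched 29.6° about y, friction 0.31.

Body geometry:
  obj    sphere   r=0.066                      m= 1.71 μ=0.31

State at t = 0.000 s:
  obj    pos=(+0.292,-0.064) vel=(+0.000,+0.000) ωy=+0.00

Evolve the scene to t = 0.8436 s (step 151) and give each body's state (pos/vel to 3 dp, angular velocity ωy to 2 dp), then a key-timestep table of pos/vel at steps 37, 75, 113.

State at t = 0.8436 s:
  obj    pos=(+2.140,-1.114) vel=(+4.381,-2.489) ωy=+76.33

Key-timestep trajectory:
   step    t(s)  obj.x    obj.z    obj.vx   obj.vz 
     37  0.2067   +0.403  -0.127  +1.074  -0.610
     75  0.4190   +0.748  -0.323  +2.176  -1.236
    113  0.6313   +1.327  -0.652  +3.279  -1.863


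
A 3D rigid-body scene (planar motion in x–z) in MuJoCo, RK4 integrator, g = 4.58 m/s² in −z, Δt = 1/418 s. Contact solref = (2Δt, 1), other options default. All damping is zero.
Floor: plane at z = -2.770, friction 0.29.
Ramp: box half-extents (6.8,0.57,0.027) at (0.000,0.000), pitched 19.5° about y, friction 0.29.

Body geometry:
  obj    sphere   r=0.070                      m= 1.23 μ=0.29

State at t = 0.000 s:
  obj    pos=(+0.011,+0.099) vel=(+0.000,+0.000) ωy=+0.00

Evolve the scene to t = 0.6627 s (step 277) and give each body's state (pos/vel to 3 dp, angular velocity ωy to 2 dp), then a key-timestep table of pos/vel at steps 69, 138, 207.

State at t = 0.6627 s:
  obj    pos=(+0.237,+0.019) vel=(+0.682,-0.242) ωy=+10.34

Key-timestep trajectory:
   step    t(s)  obj.x    obj.z    obj.vx   obj.vz 
     69  0.1651   +0.025  +0.094  +0.170  -0.060
    138  0.3301   +0.067  +0.079  +0.340  -0.120
    207  0.4952   +0.137  +0.054  +0.510  -0.181


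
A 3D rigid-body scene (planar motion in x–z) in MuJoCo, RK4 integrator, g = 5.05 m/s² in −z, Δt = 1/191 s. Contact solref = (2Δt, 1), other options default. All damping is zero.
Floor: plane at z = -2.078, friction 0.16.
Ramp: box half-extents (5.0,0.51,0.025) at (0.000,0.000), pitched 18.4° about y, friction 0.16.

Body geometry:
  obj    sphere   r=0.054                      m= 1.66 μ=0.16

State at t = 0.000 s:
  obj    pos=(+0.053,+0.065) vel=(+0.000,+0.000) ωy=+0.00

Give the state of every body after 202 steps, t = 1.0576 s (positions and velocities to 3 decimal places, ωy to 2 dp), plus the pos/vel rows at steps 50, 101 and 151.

State at t = 1.0576 s:
  obj    pos=(+0.657,-0.135) vel=(+1.143,-0.380) ωy=+22.29

Key-timestep trajectory:
   step    t(s)  obj.x    obj.z    obj.vx   obj.vz 
     50  0.2618   +0.090  +0.053  +0.283  -0.094
    101  0.5288   +0.204  +0.015  +0.571  -0.190
    151  0.7906   +0.391  -0.047  +0.854  -0.284


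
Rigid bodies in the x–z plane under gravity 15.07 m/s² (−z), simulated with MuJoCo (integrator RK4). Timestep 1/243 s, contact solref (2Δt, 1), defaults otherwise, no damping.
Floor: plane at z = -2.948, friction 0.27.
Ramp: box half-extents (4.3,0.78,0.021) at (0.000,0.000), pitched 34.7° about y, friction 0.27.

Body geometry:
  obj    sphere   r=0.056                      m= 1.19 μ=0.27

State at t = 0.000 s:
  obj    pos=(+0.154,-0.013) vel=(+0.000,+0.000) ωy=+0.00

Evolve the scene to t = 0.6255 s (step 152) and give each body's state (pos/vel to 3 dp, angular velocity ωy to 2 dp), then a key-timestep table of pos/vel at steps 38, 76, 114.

State at t = 0.6255 s:
  obj    pos=(+1.140,-0.696) vel=(+3.152,-2.182) ωy=+68.42

Key-timestep trajectory:
   step    t(s)  obj.x    obj.z    obj.vx   obj.vz 
     38  0.1564   +0.216  -0.056  +0.788  -0.546
     76  0.3128   +0.401  -0.184  +1.576  -1.091
    114  0.4691   +0.709  -0.397  +2.364  -1.637


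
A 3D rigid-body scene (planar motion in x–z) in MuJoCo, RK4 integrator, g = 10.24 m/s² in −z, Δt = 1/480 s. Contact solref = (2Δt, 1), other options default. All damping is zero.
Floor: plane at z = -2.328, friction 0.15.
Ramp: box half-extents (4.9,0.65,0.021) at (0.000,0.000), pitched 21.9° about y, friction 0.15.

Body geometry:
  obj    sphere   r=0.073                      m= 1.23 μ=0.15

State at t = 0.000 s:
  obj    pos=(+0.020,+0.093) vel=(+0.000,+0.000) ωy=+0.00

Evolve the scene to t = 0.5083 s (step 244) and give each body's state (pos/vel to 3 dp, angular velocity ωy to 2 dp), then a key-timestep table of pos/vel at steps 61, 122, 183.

State at t = 0.5083 s:
  obj    pos=(+0.347,-0.038) vel=(+1.287,-0.517) ωy=+18.99

Key-timestep trajectory:
   step    t(s)  obj.x    obj.z    obj.vx   obj.vz 
     61  0.1271   +0.041  +0.085  +0.322  -0.129
    122  0.2542   +0.102  +0.060  +0.643  -0.259
    183  0.3812   +0.204  +0.019  +0.965  -0.388


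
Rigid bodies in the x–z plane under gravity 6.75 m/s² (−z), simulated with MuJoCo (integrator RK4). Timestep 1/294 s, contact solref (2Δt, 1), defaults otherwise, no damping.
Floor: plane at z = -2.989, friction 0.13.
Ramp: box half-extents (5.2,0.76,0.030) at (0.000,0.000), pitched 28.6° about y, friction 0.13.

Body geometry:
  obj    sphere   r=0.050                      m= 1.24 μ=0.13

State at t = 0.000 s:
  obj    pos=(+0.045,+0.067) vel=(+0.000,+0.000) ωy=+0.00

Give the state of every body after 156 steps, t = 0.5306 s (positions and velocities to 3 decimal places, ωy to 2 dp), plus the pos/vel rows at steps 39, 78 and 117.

State at t = 0.5306 s:
  obj    pos=(+0.349,-0.099) vel=(+1.147,-0.624) ωy=+20.45

Key-timestep trajectory:
   step    t(s)  obj.x    obj.z    obj.vx   obj.vz 
     39  0.1327   +0.064  +0.056  +0.285  -0.159
     78  0.2653   +0.121  +0.025  +0.574  -0.309
    117  0.3980   +0.216  -0.027  +0.863  -0.462


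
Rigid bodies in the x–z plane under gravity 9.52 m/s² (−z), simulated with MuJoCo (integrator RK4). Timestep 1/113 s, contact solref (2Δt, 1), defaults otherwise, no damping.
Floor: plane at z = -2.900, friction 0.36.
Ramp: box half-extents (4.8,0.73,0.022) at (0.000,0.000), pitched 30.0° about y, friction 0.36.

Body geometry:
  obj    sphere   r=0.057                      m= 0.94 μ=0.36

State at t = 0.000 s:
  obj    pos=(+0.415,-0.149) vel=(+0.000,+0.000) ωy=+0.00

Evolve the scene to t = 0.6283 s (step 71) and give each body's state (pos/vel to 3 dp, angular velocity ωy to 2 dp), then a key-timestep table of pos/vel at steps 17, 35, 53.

State at t = 0.6283 s:
  obj    pos=(+0.997,-0.484) vel=(+1.850,-1.068) ωy=+37.46

Key-timestep trajectory:
   step    t(s)  obj.x    obj.z    obj.vx   obj.vz 
     17  0.1504   +0.449  -0.168  +0.443  -0.256
     35  0.3097   +0.557  -0.230  +0.912  -0.527
     53  0.4690   +0.739  -0.336  +1.381  -0.797


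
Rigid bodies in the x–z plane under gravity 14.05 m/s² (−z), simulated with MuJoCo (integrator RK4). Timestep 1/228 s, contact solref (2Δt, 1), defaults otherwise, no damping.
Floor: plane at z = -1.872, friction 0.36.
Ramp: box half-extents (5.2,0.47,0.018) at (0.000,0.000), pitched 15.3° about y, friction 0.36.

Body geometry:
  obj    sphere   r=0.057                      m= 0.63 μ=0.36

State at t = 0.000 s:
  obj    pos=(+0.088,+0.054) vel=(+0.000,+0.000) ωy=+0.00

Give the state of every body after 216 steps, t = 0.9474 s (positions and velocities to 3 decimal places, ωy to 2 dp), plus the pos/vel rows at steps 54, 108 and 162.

State at t = 0.9474 s:
  obj    pos=(+1.234,-0.260) vel=(+2.420,-0.662) ωy=+44.01

Key-timestep trajectory:
   step    t(s)  obj.x    obj.z    obj.vx   obj.vz 
     54  0.2368   +0.160  +0.034  +0.605  -0.166
    108  0.4737   +0.375  -0.025  +1.210  -0.331
    162  0.7105   +0.733  -0.123  +1.815  -0.497


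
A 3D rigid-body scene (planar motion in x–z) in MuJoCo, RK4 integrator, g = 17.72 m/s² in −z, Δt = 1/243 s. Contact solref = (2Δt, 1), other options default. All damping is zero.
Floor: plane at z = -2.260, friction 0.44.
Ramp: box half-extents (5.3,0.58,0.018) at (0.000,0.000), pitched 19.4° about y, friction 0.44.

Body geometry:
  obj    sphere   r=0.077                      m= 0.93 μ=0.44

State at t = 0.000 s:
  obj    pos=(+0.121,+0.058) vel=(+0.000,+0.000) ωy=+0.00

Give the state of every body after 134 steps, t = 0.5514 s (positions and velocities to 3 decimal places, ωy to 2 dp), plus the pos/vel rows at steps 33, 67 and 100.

State at t = 0.5514 s:
  obj    pos=(+0.724,-0.154) vel=(+2.187,-0.770) ωy=+30.10

Key-timestep trajectory:
   step    t(s)  obj.x    obj.z    obj.vx   obj.vz 
     33  0.1358   +0.158  +0.045  +0.539  -0.190
     67  0.2757   +0.272  +0.005  +1.094  -0.385
    100  0.4115   +0.457  -0.060  +1.632  -0.575


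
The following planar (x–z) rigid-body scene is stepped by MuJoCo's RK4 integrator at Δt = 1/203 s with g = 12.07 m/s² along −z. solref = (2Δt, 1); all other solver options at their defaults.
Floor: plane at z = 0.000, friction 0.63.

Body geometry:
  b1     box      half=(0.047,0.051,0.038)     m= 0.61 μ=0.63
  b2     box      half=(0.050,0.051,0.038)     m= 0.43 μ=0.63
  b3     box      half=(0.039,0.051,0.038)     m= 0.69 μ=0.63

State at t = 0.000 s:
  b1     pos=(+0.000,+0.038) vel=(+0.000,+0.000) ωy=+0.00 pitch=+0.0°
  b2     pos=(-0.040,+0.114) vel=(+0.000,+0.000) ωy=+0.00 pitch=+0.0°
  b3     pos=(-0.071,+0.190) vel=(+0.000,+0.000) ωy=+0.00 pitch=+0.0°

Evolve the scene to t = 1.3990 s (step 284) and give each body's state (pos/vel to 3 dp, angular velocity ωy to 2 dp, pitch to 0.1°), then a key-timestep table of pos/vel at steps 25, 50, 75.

State at t = 1.3990 s:
  b1     pos=(+0.000,+0.038) vel=(+0.000,+0.000) ωy=+0.00 pitch=+0.0°
  b2     pos=(-0.093,+0.050) vel=(+0.000,+0.000) ωy=+0.00 pitch=-90.0°
  b3     pos=(-0.201,+0.039) vel=(+0.000,+0.000) ωy=+0.00 pitch=-90.0°

Key-timestep trajectory:
   step    t(s)  b1.x    b1.z    b1.vx   b1.vz   b2.x    b2.z    b2.vx   b2.vz   b3.x    b3.z    b3.vx   b3.vz 
     25  0.1232   +0.000  +0.038  +0.001  +0.000   -0.045  +0.115  -0.084  +0.006   -0.085  +0.186  -0.249  -0.095
     50  0.2463   +0.000  +0.038  +0.001  +0.000   -0.066  +0.109  -0.280  -0.153   -0.140  +0.147  -0.602  -0.753
     75  0.3695   +0.000  +0.038  +0.000  +0.000   -0.094  +0.049  +0.163  +0.097   -0.201  +0.039  -0.040  +0.121


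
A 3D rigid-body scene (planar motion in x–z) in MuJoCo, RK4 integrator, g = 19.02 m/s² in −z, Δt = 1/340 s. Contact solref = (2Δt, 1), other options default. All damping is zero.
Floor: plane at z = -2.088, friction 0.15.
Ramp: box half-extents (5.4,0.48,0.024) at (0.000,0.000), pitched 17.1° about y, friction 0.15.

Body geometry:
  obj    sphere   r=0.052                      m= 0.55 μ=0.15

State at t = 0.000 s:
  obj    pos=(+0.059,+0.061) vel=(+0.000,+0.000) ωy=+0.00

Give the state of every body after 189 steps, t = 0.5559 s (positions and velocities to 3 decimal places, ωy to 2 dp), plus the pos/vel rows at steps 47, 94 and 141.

State at t = 0.5559 s:
  obj    pos=(+0.649,-0.120) vel=(+2.123,-0.653) ωy=+42.69

Key-timestep trajectory:
   step    t(s)  obj.x    obj.z    obj.vx   obj.vz 
     47  0.1382   +0.096  +0.050  +0.528  -0.162
     94  0.2765   +0.205  +0.016  +1.056  -0.325
    141  0.4147   +0.387  -0.040  +1.584  -0.487


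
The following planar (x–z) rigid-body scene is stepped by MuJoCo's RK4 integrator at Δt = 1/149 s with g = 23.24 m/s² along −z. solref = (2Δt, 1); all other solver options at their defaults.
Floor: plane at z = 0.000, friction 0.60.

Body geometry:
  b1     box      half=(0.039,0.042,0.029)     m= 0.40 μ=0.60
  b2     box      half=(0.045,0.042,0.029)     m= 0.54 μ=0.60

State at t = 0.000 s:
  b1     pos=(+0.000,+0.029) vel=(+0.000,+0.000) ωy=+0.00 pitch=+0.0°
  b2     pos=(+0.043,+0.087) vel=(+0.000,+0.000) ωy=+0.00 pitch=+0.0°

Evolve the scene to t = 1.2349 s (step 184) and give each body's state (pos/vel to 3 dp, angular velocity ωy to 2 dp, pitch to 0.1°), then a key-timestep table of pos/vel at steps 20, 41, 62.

State at t = 1.2349 s:
  b1     pos=(+0.000,+0.029) vel=(+0.000,+0.000) ωy=+0.00 pitch=+0.0°
  b2     pos=(+0.084,+0.045) vel=(+0.000,+0.000) ωy=+0.00 pitch=+90.0°

Key-timestep trajectory:
   step    t(s)  b1.x    b1.z    b1.vx   b1.vz   b2.x    b2.z    b2.vx   b2.vz 
     20  0.1342   +0.000  +0.029  -0.001  +0.000   +0.062  +0.076  +0.335  -0.397
     41  0.2752   +0.000  +0.029  +0.000  +0.000   +0.100  +0.052  -0.021  -0.004
     62  0.4161   +0.000  +0.029  +0.000  +0.000   +0.081  +0.046  +0.172  -0.075


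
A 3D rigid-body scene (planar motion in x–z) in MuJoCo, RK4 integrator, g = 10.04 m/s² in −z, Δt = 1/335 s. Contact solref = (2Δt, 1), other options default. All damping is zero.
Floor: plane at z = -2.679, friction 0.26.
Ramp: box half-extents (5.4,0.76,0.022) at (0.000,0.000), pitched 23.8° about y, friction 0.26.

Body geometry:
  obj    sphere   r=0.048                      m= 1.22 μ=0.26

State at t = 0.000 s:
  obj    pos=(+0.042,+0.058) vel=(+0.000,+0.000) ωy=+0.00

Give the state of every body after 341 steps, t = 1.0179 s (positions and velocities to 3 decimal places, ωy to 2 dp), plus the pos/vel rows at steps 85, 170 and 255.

State at t = 1.0179 s:
  obj    pos=(+1.414,-0.547) vel=(+2.695,-1.189) ωy=+61.37

Key-timestep trajectory:
   step    t(s)  obj.x    obj.z    obj.vx   obj.vz 
     85  0.2537   +0.127  +0.020  +0.672  -0.296
    170  0.5075   +0.383  -0.092  +1.344  -0.593
    255  0.7612   +0.809  -0.280  +2.016  -0.889


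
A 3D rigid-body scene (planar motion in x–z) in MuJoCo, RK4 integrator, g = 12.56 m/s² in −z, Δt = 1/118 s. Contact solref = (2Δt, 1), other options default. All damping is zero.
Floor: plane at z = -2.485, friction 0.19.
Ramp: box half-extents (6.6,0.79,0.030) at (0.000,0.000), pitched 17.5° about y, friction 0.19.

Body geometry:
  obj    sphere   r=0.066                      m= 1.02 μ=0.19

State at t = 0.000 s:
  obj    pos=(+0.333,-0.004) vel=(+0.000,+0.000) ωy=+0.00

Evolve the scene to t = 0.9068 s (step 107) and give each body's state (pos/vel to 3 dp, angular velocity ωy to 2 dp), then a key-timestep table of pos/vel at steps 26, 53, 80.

State at t = 0.9068 s:
  obj    pos=(+1.391,-0.338) vel=(+2.333,-0.736) ωy=+37.05

Key-timestep trajectory:
   step    t(s)  obj.x    obj.z    obj.vx   obj.vz 
     26  0.2203   +0.395  -0.024  +0.567  -0.179
     53  0.4492   +0.593  -0.086  +1.156  -0.364
     80  0.6780   +0.924  -0.191  +1.744  -0.550


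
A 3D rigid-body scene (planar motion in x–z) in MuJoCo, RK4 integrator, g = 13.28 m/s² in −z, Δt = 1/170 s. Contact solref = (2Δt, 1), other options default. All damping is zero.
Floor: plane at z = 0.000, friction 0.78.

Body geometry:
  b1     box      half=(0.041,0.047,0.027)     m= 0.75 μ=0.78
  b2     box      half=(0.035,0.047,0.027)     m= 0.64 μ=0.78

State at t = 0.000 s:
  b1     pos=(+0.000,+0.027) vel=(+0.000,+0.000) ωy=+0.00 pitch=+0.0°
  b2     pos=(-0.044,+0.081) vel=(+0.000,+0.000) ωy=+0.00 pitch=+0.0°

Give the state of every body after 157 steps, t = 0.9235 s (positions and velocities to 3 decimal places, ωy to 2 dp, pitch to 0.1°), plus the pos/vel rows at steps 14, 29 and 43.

State at t = 0.9235 s:
  b1     pos=(+0.000,+0.027) vel=(+0.000,+0.000) ωy=+0.00 pitch=+0.0°
  b2     pos=(-0.077,+0.035) vel=(+0.000,+0.000) ωy=+0.00 pitch=-90.0°

Key-timestep trajectory:
   step    t(s)  b1.x    b1.z    b1.vx   b1.vz   b2.x    b2.z    b2.vx   b2.vz 
     14  0.0824   +0.000  +0.027  +0.000  +0.000   -0.047  +0.080  -0.082  -0.017
     29  0.1706   +0.000  +0.027  +0.000  +0.000   -0.062  +0.072  -0.248  -0.282
     43  0.2529   +0.000  +0.027  +0.000  +0.000   -0.078  +0.032  +0.063  +0.124


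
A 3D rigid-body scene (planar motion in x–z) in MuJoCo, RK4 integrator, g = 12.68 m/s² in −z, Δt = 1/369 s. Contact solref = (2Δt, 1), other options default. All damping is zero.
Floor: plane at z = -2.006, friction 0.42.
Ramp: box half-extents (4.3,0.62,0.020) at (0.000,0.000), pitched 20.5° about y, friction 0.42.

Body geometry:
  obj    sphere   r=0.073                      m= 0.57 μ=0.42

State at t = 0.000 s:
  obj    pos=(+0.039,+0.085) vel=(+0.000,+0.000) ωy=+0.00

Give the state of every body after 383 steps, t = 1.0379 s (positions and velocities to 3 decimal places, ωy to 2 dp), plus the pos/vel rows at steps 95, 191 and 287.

State at t = 1.0379 s:
  obj    pos=(+1.639,-0.514) vel=(+3.084,-1.153) ωy=+45.10

Key-timestep trajectory:
   step    t(s)  obj.x    obj.z    obj.vx   obj.vz 
     95  0.2575   +0.137  +0.048  +0.765  -0.286
    191  0.5176   +0.437  -0.064  +1.538  -0.575
    287  0.7778   +0.938  -0.251  +2.311  -0.864


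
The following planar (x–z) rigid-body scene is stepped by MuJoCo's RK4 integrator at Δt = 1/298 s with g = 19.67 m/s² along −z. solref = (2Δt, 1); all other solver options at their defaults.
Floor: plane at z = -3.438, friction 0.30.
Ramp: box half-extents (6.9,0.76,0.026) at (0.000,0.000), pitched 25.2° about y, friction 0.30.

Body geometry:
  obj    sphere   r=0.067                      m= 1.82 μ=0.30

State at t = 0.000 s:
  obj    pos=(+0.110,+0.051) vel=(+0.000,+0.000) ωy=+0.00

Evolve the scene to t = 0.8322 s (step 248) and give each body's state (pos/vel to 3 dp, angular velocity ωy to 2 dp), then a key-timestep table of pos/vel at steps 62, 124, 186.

State at t = 0.8322 s:
  obj    pos=(+1.985,-0.831) vel=(+4.505,-2.120) ωy=+74.30

Key-timestep trajectory:
   step    t(s)  obj.x    obj.z    obj.vx   obj.vz 
     62  0.2081   +0.227  -0.004  +1.126  -0.530
    124  0.4161   +0.579  -0.170  +2.253  -1.060
    186  0.6242   +1.164  -0.445  +3.379  -1.590


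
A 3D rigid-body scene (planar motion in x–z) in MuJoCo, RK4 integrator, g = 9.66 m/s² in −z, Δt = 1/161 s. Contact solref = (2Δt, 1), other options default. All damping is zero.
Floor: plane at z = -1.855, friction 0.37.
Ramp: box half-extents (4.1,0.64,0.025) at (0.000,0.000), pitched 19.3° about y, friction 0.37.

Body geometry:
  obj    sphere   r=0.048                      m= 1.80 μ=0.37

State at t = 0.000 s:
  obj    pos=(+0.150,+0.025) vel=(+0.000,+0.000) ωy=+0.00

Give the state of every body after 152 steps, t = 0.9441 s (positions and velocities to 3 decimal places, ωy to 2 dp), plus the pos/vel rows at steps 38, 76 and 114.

State at t = 0.9441 s:
  obj    pos=(+1.109,-0.311) vel=(+2.032,-0.712) ωy=+44.85

Key-timestep trajectory:
   step    t(s)  obj.x    obj.z    obj.vx   obj.vz 
     38  0.2360   +0.210  +0.004  +0.508  -0.178
     76  0.4720   +0.390  -0.059  +1.016  -0.356
    114  0.7081   +0.690  -0.164  +1.524  -0.534


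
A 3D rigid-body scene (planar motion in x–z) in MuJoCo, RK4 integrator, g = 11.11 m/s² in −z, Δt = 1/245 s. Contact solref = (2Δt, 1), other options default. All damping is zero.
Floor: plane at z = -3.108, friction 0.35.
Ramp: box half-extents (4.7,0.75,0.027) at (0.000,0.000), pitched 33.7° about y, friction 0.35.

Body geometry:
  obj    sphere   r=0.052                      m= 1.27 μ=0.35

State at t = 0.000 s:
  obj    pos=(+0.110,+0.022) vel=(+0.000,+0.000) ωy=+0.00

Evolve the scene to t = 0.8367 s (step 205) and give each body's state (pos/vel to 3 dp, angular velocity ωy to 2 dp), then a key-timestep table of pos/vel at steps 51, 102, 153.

State at t = 0.8367 s:
  obj    pos=(+1.392,-0.834) vel=(+3.065,-2.044) ωy=+70.84

Key-timestep trajectory:
   step    t(s)  obj.x    obj.z    obj.vx   obj.vz 
     51  0.2082   +0.189  -0.031  +0.763  -0.509
    102  0.4163   +0.427  -0.190  +1.525  -1.017
    153  0.6245   +0.824  -0.455  +2.288  -1.526


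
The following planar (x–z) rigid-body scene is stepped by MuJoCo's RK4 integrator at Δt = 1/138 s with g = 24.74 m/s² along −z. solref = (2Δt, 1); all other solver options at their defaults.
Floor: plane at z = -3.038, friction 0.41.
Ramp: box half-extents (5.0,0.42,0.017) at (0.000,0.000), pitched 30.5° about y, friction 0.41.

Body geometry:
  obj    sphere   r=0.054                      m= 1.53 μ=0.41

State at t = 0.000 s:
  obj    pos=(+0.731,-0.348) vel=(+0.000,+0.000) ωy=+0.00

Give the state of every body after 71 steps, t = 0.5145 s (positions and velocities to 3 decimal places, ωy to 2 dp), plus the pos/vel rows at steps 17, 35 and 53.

State at t = 0.5145 s:
  obj    pos=(+1.754,-0.951) vel=(+3.975,-2.342) ωy=+85.42

Key-timestep trajectory:
   step    t(s)  obj.x    obj.z    obj.vx   obj.vz 
     17  0.1232   +0.790  -0.383  +0.952  -0.561
     35  0.2536   +0.980  -0.495  +1.960  -1.154
     53  0.3841   +1.301  -0.684  +2.968  -1.748


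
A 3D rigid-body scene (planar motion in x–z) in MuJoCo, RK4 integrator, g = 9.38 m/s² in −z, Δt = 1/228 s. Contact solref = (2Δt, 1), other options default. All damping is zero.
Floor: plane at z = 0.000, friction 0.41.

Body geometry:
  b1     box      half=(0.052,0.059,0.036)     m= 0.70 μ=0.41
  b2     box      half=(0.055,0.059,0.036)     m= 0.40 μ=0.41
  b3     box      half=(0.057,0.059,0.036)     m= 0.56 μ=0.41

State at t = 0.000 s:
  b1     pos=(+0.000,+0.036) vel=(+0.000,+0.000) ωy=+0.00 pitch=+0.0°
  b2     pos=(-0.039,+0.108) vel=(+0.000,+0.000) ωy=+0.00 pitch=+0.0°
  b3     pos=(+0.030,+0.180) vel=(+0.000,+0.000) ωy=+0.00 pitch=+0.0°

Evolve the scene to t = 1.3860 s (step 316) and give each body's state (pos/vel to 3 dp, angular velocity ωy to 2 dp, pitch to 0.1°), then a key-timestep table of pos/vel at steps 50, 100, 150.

State at t = 1.3860 s:
  b1     pos=(-0.001,+0.036) vel=(+0.000,+0.000) ωy=+0.00 pitch=+0.0°
  b2     pos=(-0.040,+0.108) vel=(+0.000,+0.000) ωy=+0.00 pitch=+0.0°
  b3     pos=(+0.229,+0.036) vel=(+0.000,+0.000) ωy=+0.00 pitch=+180.0°

Key-timestep trajectory:
   step    t(s)  b1.x    b1.z    b1.vx   b1.vz   b2.x    b2.z    b2.vx   b2.vz   b3.x    b3.z    b3.vx   b3.vz 
     50  0.2193   -0.001  +0.036  -0.036  +0.012   -0.039  +0.108  -0.020  -0.002   +0.067  +0.128  +0.530  -0.599
    100  0.4386   -0.001  +0.036  +0.000  +0.000   -0.040  +0.108  +0.000  +0.000   +0.156  +0.066  +0.154  +0.030
    150  0.6579   -0.001  +0.036  +0.000  +0.000   -0.040  +0.108  +0.000  +0.000   +0.182  +0.066  +0.177  -0.041


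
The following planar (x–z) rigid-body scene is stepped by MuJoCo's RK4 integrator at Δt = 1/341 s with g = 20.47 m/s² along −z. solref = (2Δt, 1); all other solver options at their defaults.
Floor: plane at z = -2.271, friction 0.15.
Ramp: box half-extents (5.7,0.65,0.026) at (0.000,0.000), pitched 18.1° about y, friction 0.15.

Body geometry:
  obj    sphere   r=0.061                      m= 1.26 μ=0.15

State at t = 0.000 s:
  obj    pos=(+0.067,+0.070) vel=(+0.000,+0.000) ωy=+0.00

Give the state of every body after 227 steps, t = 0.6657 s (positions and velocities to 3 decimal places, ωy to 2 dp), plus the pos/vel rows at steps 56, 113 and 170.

State at t = 0.6657 s:
  obj    pos=(+1.024,-0.243) vel=(+2.874,-0.940) ωy=+49.56

Key-timestep trajectory:
   step    t(s)  obj.x    obj.z    obj.vx   obj.vz 
     56  0.1642   +0.125  +0.051  +0.709  -0.232
    113  0.3314   +0.304  -0.008  +1.431  -0.468
    170  0.4985   +0.604  -0.106  +2.153  -0.704


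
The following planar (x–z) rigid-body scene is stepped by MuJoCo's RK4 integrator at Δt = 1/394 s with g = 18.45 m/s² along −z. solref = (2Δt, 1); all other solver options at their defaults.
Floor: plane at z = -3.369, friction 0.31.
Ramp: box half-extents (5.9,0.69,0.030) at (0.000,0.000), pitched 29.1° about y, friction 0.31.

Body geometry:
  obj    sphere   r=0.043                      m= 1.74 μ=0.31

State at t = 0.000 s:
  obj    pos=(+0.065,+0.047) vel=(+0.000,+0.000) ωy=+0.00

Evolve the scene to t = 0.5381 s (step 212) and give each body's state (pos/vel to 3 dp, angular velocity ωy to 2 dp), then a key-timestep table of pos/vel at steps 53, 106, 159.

State at t = 0.5381 s:
  obj    pos=(+0.876,-0.404) vel=(+3.013,-1.677) ωy=+80.19

Key-timestep trajectory:
   step    t(s)  obj.x    obj.z    obj.vx   obj.vz 
     53  0.1345   +0.116  +0.019  +0.753  -0.419
    106  0.2690   +0.268  -0.066  +1.507  -0.839
    159  0.4036   +0.521  -0.207  +2.260  -1.258


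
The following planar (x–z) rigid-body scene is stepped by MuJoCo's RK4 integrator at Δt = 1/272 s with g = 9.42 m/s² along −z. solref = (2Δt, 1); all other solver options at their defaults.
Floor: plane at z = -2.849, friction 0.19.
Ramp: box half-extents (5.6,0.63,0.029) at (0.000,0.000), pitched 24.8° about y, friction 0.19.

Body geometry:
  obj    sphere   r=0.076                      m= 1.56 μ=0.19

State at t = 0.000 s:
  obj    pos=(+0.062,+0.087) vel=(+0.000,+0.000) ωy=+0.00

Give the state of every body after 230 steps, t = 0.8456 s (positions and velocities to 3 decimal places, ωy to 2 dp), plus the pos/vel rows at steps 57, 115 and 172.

State at t = 0.8456 s:
  obj    pos=(+0.978,-0.336) vel=(+2.167,-1.001) ωy=+31.39

Key-timestep trajectory:
   step    t(s)  obj.x    obj.z    obj.vx   obj.vz 
     57  0.2096   +0.118  +0.061  +0.537  -0.248
    115  0.4228   +0.291  -0.019  +1.083  -0.501
    172  0.6324   +0.574  -0.150  +1.620  -0.749


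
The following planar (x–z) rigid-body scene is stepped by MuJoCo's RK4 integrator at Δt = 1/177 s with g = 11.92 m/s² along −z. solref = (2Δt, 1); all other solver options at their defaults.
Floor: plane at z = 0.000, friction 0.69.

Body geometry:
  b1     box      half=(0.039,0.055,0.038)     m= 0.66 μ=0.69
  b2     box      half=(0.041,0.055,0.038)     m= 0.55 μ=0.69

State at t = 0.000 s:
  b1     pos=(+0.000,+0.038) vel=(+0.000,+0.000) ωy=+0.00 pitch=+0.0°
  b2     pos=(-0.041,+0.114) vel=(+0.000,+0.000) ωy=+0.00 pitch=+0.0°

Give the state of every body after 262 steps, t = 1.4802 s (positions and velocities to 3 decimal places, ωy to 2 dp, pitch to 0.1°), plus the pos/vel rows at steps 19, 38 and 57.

State at t = 1.4802 s:
  b1     pos=(+0.000,+0.038) vel=(+0.000,+0.000) ωy=+0.00 pitch=+0.0°
  b2     pos=(-0.087,+0.041) vel=(+0.000,+0.000) ωy=+0.00 pitch=-90.0°

Key-timestep trajectory:
   step    t(s)  b1.x    b1.z    b1.vx   b1.vz   b2.x    b2.z    b2.vx   b2.vz 
     19  0.1073   +0.000  +0.038  +0.000  +0.000   -0.044  +0.114  -0.054  -0.006
     38  0.2147   +0.000  +0.038  +0.000  +0.000   -0.057  +0.110  -0.212  -0.133
     57  0.3220   +0.000  +0.038  +0.000  +0.000   -0.087  +0.057  -0.302  -1.055


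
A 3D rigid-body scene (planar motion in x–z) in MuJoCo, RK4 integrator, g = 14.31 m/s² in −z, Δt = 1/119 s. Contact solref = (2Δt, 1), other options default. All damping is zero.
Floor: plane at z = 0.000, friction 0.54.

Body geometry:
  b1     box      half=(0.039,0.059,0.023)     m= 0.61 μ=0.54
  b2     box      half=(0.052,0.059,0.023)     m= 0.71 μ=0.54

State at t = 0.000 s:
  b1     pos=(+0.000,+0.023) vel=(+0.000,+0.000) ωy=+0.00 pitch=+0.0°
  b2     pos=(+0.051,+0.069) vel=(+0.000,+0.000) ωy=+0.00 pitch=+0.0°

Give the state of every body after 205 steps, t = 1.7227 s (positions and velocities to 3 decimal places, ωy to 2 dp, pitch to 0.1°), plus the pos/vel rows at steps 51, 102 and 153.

State at t = 1.7227 s:
  b1     pos=(-0.001,+0.023) vel=(-0.001,+0.000) ωy=+0.00 pitch=+0.0°
  b2     pos=(+0.063,+0.053) vel=(+0.000,+0.000) ωy=-0.02 pitch=+44.9°

Key-timestep trajectory:
   step    t(s)  b1.x    b1.z    b1.vx   b1.vz   b2.x    b2.z    b2.vx   b2.vz 
     51  0.4286   +0.000  +0.023  -0.001  +0.000   +0.063  +0.054  +0.001  +0.000
    102  0.8571   -0.001  +0.023  -0.001  +0.000   +0.063  +0.053  +0.000  +0.000
    153  1.2857   -0.001  +0.023  -0.001  +0.000   +0.063  +0.053  +0.000  +0.000


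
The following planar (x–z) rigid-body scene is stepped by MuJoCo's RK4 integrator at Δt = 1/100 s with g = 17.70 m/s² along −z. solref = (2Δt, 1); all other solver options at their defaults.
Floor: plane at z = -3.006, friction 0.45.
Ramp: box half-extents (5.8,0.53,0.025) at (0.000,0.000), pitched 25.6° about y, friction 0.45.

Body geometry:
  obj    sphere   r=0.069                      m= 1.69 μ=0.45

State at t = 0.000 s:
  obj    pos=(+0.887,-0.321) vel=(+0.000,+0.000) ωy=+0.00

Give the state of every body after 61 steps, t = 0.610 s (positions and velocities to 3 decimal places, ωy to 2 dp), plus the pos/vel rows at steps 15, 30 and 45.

State at t = 0.610 s:
  obj    pos=(+1.804,-0.760) vel=(+3.005,-1.440) ωy=+48.28

Key-timestep trajectory:
   step    t(s)  obj.x    obj.z    obj.vx   obj.vz 
     15  0.1500   +0.943  -0.347  +0.739  -0.354
     30  0.3000   +1.109  -0.427  +1.478  -0.708
     45  0.4500   +1.386  -0.560  +2.217  -1.062


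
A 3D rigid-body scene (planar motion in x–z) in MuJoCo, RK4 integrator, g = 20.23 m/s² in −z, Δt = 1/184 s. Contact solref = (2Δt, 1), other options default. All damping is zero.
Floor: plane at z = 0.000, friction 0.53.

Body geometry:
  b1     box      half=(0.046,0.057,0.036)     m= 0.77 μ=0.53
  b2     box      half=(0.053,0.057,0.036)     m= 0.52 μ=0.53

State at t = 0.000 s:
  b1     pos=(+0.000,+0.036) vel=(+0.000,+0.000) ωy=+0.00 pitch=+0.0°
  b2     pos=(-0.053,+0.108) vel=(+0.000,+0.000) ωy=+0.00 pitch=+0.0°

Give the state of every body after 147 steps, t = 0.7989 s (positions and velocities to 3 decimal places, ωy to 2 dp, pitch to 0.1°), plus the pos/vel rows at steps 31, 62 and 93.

State at t = 0.7989 s:
  b1     pos=(+0.000,+0.036) vel=(+0.000,+0.000) ωy=+0.00 pitch=+0.0°
  b2     pos=(-0.103,+0.053) vel=(+0.000,+0.000) ωy=+0.00 pitch=-90.0°

Key-timestep trajectory:
   step    t(s)  b1.x    b1.z    b1.vx   b1.vz   b2.x    b2.z    b2.vx   b2.vz 
     31  0.1685   +0.000  +0.036  +0.000  +0.000   -0.087  +0.072  -0.355  -1.031
     62  0.3370   +0.000  +0.036  +0.000  +0.000   -0.131  +0.063  -0.008  +0.001
     93  0.5054   +0.000  +0.036  +0.000  +0.000   -0.099  +0.054  +0.098  +0.121


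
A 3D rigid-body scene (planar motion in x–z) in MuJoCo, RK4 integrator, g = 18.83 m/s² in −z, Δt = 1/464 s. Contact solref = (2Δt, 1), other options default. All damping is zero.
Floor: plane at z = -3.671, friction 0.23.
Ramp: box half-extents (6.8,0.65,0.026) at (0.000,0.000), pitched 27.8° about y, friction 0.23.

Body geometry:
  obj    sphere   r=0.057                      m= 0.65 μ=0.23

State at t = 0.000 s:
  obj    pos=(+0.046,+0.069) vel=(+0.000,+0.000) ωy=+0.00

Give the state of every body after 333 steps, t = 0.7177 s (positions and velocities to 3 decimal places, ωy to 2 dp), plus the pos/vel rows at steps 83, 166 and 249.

State at t = 0.7177 s:
  obj    pos=(+1.475,-0.684) vel=(+3.982,-2.100) ωy=+78.97

Key-timestep trajectory:
   step    t(s)  obj.x    obj.z    obj.vx   obj.vz 
     83  0.1789   +0.135  +0.023  +0.993  -0.523
    166  0.3578   +0.401  -0.118  +1.985  -1.047
    249  0.5366   +0.845  -0.352  +2.978  -1.570


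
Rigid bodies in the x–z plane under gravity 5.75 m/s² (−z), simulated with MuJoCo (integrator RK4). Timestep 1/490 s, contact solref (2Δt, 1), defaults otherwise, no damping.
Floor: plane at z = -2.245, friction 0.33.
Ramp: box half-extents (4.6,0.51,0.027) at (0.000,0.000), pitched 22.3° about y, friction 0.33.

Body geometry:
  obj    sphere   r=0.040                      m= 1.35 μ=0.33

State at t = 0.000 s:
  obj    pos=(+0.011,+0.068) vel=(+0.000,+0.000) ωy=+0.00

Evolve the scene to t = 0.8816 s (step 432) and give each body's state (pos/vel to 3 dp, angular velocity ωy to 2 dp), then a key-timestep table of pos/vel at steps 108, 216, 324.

State at t = 0.8816 s:
  obj    pos=(+0.571,-0.162) vel=(+1.271,-0.521) ωy=+34.35

Key-timestep trajectory:
   step    t(s)  obj.x    obj.z    obj.vx   obj.vz 
    108  0.2204   +0.046  +0.054  +0.318  -0.130
    216  0.4408   +0.151  +0.010  +0.636  -0.261
    324  0.6612   +0.326  -0.061  +0.953  -0.391


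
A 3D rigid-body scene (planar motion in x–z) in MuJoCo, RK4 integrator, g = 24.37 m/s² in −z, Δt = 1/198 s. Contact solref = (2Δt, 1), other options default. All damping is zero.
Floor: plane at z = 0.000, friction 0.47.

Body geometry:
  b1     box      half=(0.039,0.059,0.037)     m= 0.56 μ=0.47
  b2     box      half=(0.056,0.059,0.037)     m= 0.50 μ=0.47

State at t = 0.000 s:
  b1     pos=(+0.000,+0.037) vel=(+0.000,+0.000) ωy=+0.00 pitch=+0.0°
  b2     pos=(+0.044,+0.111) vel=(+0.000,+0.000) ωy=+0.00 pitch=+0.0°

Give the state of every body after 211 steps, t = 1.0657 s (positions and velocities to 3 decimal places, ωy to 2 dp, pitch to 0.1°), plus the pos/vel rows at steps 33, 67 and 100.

State at t = 1.0657 s:
  b1     pos=(+0.000,+0.037) vel=(+0.000,+0.000) ωy=+0.00 pitch=+0.0°
  b2     pos=(+0.098,+0.056) vel=(+0.000,+0.000) ωy=+0.00 pitch=+90.0°

Key-timestep trajectory:
   step    t(s)  b1.x    b1.z    b1.vx   b1.vz   b2.x    b2.z    b2.vx   b2.vz 
     33  0.1667   +0.000  +0.037  +0.000  +0.000   +0.077  +0.084  +0.406  -0.912
     67  0.3384   +0.000  +0.037  +0.000  +0.000   +0.128  +0.067  +0.011  +0.001
    100  0.5051   +0.000  +0.037  +0.000  +0.000   +0.093  +0.058  -0.123  +0.152


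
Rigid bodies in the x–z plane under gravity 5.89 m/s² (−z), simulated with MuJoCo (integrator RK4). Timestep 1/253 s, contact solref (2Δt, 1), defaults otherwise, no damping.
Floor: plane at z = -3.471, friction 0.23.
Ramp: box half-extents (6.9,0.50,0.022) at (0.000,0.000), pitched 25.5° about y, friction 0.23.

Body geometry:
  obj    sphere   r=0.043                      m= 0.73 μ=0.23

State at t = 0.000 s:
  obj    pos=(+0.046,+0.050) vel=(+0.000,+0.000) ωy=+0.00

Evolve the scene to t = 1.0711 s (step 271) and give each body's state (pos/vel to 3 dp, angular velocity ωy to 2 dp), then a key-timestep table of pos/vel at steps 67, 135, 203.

State at t = 1.0711 s:
  obj    pos=(+0.984,-0.397) vel=(+1.751,-0.835) ωy=+45.11

Key-timestep trajectory:
   step    t(s)  obj.x    obj.z    obj.vx   obj.vz 
     67  0.2648   +0.103  +0.023  +0.433  -0.207
    135  0.5336   +0.279  -0.061  +0.872  -0.416
    203  0.8024   +0.572  -0.201  +1.312  -0.626


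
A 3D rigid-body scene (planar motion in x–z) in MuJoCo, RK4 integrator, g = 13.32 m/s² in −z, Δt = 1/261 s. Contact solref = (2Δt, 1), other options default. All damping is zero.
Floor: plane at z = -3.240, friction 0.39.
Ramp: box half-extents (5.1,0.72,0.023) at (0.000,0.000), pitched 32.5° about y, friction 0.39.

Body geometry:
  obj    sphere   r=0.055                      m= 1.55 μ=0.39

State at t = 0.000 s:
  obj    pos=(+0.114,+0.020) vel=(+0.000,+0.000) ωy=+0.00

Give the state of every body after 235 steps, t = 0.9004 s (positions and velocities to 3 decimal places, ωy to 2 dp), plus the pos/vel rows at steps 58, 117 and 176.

State at t = 0.9004 s:
  obj    pos=(+1.862,-1.094) vel=(+3.882,-2.473) ωy=+83.68

Key-timestep trajectory:
   step    t(s)  obj.x    obj.z    obj.vx   obj.vz 
     58  0.2222   +0.220  -0.048  +0.958  -0.610
    117  0.4483   +0.547  -0.256  +1.933  -1.231
    176  0.6743   +1.094  -0.605  +2.907  -1.852


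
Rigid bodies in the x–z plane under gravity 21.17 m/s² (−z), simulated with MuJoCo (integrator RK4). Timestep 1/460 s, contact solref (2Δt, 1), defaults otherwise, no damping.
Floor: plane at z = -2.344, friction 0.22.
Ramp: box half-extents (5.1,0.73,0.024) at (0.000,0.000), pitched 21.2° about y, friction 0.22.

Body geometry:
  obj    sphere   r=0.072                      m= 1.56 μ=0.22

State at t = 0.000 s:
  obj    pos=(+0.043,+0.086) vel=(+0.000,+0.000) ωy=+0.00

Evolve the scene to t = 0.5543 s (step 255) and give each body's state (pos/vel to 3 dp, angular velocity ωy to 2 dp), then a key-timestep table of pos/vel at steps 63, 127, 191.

State at t = 0.5543 s:
  obj    pos=(+0.827,-0.218) vel=(+2.826,-1.096) ωy=+42.10

Key-timestep trajectory:
   step    t(s)  obj.x    obj.z    obj.vx   obj.vz 
     63  0.1370   +0.091  +0.068  +0.698  -0.271
    127  0.2761   +0.237  +0.011  +1.408  -0.546
    191  0.4152   +0.483  -0.084  +2.117  -0.821
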